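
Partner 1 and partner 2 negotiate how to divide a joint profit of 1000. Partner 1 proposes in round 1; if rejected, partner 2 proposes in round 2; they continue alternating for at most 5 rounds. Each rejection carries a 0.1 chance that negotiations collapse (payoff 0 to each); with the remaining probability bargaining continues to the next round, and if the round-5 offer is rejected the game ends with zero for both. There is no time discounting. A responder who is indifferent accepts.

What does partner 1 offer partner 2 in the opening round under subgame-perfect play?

162.9

Round 5 (partner 1 proposes): partner 2 will accept anything ≥ 0, so partner 1 offers 0 and keeps 1000.
Round 4 (partner 2 proposes): rejecting gives partner 1 an expected 0.9 × 1000 = 900. Partner 2 offers 900 and keeps 1000 − 900 = 100.
Round 3 (partner 1 proposes): rejecting gives partner 2 an expected 0.9 × 100 = 90; partner 1 offers that and keeps 910.
Round 2 (partner 2 proposes): rejecting gives partner 1 an expected 0.9 × 910 = 819, so partner 2 offers 819, keeping 181.
Round 1 (partner 1 proposes): rejecting gives partner 2 an expected 0.9 × 181 = 162.9; partner 1 offers that and keeps 837.1.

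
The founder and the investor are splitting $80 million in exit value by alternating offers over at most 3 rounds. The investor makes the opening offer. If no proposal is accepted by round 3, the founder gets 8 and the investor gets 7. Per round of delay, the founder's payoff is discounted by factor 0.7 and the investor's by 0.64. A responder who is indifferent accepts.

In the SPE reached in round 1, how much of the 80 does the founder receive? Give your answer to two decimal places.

23.74

Round 3 (the investor proposes): the founder gets 8 if talks fail, so the investor offers 8 and keeps 72.
Round 2 (the founder proposes): the investor can get 72 next round, worth 0.64 × 72 = 46.08 now; the founder offers that and keeps 33.92.
Round 1 (the investor proposes): the founder can get 33.92 next round, worth 0.7 × 33.92 = 23.744 now; the investor offers that and keeps 56.256.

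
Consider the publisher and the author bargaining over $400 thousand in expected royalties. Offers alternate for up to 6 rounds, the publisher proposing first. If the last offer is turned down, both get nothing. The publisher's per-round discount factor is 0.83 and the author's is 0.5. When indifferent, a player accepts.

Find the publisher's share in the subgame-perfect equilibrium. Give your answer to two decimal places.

317.45

Solve by backward induction from round 6.
Round 6 (the author proposes): the publisher will accept anything ≥ 0, so the author offers 0 and keeps 400.
Round 5 (the publisher proposes): the author can get 400 next round, worth 0.5 × 400 = 200 now. The publisher offers 200 and keeps 400 − 200 = 200.
Round 4 (the author proposes): the publisher can get 200 next round, worth 0.83 × 200 = 166 now. The author offers 166 and keeps 400 − 166 = 234.
Round 3 (the publisher proposes): the author can get 234 next round, worth 0.5 × 234 = 117 now; the publisher offers that and keeps 283.
Round 2 (the author proposes): the publisher can get 283 next round, worth 0.83 × 283 = 234.89 now; the author offers that and keeps 165.11.
Round 1 (the publisher proposes): the author can get 165.11 next round, worth 0.5 × 165.11 = 82.555 now, so the publisher offers 82.555, keeping 317.445.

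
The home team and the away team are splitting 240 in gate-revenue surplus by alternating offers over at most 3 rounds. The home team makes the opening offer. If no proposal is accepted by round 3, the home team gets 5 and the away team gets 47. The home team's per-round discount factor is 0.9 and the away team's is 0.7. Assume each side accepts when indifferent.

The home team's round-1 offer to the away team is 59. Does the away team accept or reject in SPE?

Round 3 (the home team proposes): the away team gets 47 if talks fail, so the home team offers 47 and keeps 193.
Round 2 (the away team proposes): the home team can get 193 next round, worth 0.9 × 193 = 173.7 now, so the away team offers 173.7, keeping 66.3.
So by rejecting in round 1, the away team gets 66.3 next round, worth 0.7 × 66.3 = 46.41 now.
Offer 59 ≥ 46.41, so the away team accepts.

Accept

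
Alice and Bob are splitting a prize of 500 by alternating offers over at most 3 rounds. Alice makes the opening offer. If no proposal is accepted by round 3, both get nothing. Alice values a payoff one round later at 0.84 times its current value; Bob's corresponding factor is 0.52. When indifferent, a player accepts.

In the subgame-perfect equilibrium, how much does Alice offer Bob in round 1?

Work backward from the last round.
Round 3 (Alice proposes): Bob will accept anything ≥ 0, so Alice offers 0 and keeps 500.
Round 2 (Bob proposes): Alice can get 500 next round, worth 0.84 × 500 = 420 now. Bob offers 420 and keeps 500 − 420 = 80.
Round 1 (Alice proposes): Bob can get 80 next round, worth 0.52 × 80 = 41.6 now; Alice offers that and keeps 458.4.

41.6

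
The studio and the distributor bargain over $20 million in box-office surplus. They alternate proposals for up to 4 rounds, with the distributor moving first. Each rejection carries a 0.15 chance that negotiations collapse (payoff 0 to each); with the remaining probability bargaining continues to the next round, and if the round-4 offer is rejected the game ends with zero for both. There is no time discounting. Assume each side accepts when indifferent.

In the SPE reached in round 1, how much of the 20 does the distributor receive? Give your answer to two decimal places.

5.17

Round 4 (the studio proposes): rejection yields 0 for the distributor; the studio offers 0 and keeps 20.
Round 3 (the distributor proposes): rejecting gives the studio an expected 0.85 × 20 = 17, so the distributor offers 17, keeping 3.
Round 2 (the studio proposes): rejecting gives the distributor an expected 0.85 × 3 = 2.55; the studio offers that and keeps 17.45.
Round 1 (the distributor proposes): rejecting gives the studio an expected 0.85 × 17.45 = 14.8325; the distributor offers that and keeps 5.1675.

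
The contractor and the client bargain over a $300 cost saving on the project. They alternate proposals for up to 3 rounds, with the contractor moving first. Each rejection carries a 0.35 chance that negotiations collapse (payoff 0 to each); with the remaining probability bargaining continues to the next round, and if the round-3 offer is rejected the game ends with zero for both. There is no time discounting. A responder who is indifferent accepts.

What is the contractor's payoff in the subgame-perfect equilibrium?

By backward induction:
Round 3 (the contractor proposes): rejection yields 0 for the client; the contractor offers 0 and keeps 300.
Round 2 (the client proposes): rejecting gives the contractor an expected 0.65 × 300 = 195. The client offers 195 and keeps 300 − 195 = 105.
Round 1 (the contractor proposes): rejecting gives the client an expected 0.65 × 105 = 68.25, so the contractor offers 68.25, keeping 231.75.

231.75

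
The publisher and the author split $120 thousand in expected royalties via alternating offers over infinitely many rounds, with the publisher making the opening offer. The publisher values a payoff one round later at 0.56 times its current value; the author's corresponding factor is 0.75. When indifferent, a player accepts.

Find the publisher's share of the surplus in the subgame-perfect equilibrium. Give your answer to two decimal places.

51.72

When the publisher proposes, the author accepts any offer worth at least 0.75 times what the author would get by proposing next round; and vice versa.
This gives x = 120 − 0.75y and y = 120 − 0.56x, where x and y are each side's share when it proposes.
Hence (1 − 0.75·0.56)x = 120(1 − 0.75), i.e. 0.58·x = 30.
x ≈ 51.7241; the author's share is 120 − x ≈ 68.2759.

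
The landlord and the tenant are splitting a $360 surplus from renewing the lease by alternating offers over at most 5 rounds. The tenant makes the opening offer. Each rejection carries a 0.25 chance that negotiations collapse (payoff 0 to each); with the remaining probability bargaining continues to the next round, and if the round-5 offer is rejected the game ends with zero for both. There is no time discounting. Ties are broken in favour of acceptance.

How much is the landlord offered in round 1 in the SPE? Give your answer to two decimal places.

105.47

Round 5 (the tenant proposes): rejection yields 0 for the landlord; the tenant offers 0 and keeps 360.
Round 4 (the landlord proposes): rejecting gives the tenant an expected 0.75 × 360 = 270, so the landlord offers 270, keeping 90.
Round 3 (the tenant proposes): rejecting gives the landlord an expected 0.75 × 90 = 67.5; the tenant offers that and keeps 292.5.
Round 2 (the landlord proposes): rejecting gives the tenant an expected 0.75 × 292.5 = 219.375. The landlord offers 219.375 and keeps 360 − 219.375 = 140.625.
Round 1 (the tenant proposes): rejecting gives the landlord an expected 0.75 × 140.625 = 105.46875, so the tenant offers 105.46875, keeping 254.53125.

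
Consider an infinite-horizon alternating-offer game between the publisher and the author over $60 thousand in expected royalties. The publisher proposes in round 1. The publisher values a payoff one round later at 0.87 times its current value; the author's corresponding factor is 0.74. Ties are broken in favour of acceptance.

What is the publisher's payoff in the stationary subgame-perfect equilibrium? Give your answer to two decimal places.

Let x be the publisher's share when the publisher proposes and y be the author's share when the author proposes.
The author accepts iff offered ≥ 0.74·y, so x = 60 − 0.74y. Symmetrically y = 60 − 0.87x.
Substituting: x = 60 − 0.74(60 − 0.87x), giving x(1 − 0.87·0.74) = 60(1 − 0.74).
So x = 60 × 0.26 / 0.3562 ≈ 43.7956, and the author receives 60 − x ≈ 16.2044.

43.80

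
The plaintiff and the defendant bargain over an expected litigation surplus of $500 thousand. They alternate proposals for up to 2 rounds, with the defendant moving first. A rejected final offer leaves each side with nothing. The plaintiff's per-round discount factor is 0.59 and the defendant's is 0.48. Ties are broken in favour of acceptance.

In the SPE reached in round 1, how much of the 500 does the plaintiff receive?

Round 2 (the plaintiff proposes): the defendant will accept anything ≥ 0, so the plaintiff offers 0 and keeps 500.
Round 1 (the defendant proposes): the plaintiff can get 500 next round, worth 0.59 × 500 = 295 now, so the defendant offers 295, keeping 205.

295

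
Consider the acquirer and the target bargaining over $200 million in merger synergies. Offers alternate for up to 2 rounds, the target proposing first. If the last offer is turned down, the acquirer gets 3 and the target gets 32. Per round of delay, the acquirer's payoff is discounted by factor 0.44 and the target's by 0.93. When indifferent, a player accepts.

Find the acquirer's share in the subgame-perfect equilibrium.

73.92

Round 2 (the acquirer proposes): the target gets 32 if talks fail, so the acquirer offers 32 and keeps 168.
Round 1 (the target proposes): the acquirer can get 168 next round, worth 0.44 × 168 = 73.92 now; the target offers that and keeps 126.08.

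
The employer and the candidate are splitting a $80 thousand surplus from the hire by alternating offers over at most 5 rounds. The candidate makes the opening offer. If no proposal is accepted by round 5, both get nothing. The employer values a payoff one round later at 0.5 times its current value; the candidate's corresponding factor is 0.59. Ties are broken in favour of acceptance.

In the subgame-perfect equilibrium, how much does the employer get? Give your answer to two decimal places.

Solve by backward induction from round 5.
Round 5 (the candidate proposes): rejection yields 0 for the employer; the candidate offers 0 and keeps 80.
Round 4 (the employer proposes): the candidate can get 80 next round, worth 0.59 × 80 = 47.2 now; the employer offers that and keeps 32.8.
Round 3 (the candidate proposes): the employer can get 32.8 next round, worth 0.5 × 32.8 = 16.4 now; the candidate offers that and keeps 63.6.
Round 2 (the employer proposes): the candidate can get 63.6 next round, worth 0.59 × 63.6 = 37.524 now. The employer offers 37.524 and keeps 80 − 37.524 = 42.476.
Round 1 (the candidate proposes): the employer can get 42.476 next round, worth 0.5 × 42.476 = 21.238 now; the candidate offers that and keeps 58.762.

21.24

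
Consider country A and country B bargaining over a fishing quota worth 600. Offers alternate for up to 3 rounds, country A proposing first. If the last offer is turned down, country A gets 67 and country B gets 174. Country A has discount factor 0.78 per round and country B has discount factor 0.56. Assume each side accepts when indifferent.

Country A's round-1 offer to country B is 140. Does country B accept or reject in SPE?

Work out country B's continuation value if the offer is rejected.
Round 3 (country A proposes): country B gets 174 if talks fail, so country A offers 174 and keeps 426.
Round 2 (country B proposes): country A can get 426 next round, worth 0.78 × 426 = 332.28 now; country B offers that and keeps 267.72.
So by rejecting in round 1, country B gets 267.72 next round, worth 0.56 × 267.72 = 149.9232 now.
Offer 140 < 149.9232, so country B rejects.

Reject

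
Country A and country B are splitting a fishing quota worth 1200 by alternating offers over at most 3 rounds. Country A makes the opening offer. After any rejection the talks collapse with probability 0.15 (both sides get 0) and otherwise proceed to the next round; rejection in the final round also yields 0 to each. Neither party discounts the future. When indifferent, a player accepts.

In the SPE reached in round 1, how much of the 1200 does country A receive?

By backward induction:
Round 3 (country A proposes): rejection yields 0 for country B; country A offers 0 and keeps 1200.
Round 2 (country B proposes): rejecting gives country A an expected 0.85 × 1200 = 1020. Country B offers 1020 and keeps 1200 − 1020 = 180.
Round 1 (country A proposes): rejecting gives country B an expected 0.85 × 180 = 153, so country A offers 153, keeping 1047.

1047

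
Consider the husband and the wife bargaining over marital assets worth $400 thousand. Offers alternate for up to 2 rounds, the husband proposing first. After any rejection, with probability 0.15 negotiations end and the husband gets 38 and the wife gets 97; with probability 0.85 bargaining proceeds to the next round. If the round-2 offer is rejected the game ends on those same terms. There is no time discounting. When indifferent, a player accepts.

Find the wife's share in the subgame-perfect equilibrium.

322.25

Round 2 (the wife proposes): the husband gets 38 if talks fail, so the wife offers 38 and keeps 362.
Round 1 (the husband proposes): rejecting gives the wife an expected 0.85 × 362 + 0.15 × 97 = 322.25; the husband offers that and keeps 77.75.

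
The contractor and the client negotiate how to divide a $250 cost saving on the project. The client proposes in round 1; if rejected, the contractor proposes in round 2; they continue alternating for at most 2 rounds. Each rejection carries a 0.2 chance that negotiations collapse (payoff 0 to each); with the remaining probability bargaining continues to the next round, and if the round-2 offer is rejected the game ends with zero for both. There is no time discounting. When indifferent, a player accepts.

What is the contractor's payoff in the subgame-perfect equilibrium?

200

By backward induction:
Round 2 (the contractor proposes): the client will accept anything ≥ 0, so the contractor offers 0 and keeps 250.
Round 1 (the client proposes): rejecting gives the contractor an expected 0.8 × 250 = 200. The client offers 200 and keeps 250 − 200 = 50.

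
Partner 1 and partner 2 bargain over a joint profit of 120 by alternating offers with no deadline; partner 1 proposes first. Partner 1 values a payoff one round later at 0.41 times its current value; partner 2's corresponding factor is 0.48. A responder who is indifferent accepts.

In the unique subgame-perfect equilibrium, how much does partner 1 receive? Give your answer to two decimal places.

In a stationary SPE each proposer offers the other exactly their discounted continuation value.
If partner 1 keeps x when proposing and partner 2 keeps y when proposing, then x = 120 − 0.48y and y = 120 − 0.41x.
Solving: x = 120(1 − 0.48) / (1 − 0.41·0.48) = 62.4 / 0.8032 ≈ 77.6892.
Partner 2 gets 120 − 77.6892 ≈ 42.3108.

77.69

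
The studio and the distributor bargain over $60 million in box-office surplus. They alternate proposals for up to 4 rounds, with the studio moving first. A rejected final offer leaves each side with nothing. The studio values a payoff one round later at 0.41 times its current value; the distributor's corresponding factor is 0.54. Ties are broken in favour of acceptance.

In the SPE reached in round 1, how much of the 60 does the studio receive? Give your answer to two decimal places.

33.71

Round 4 (the distributor proposes): rejection yields 0 for the studio; the distributor offers 0 and keeps 60.
Round 3 (the studio proposes): the distributor can get 60 next round, worth 0.54 × 60 = 32.4 now; the studio offers that and keeps 27.6.
Round 2 (the distributor proposes): the studio can get 27.6 next round, worth 0.41 × 27.6 = 11.316 now; the distributor offers that and keeps 48.684.
Round 1 (the studio proposes): the distributor can get 48.684 next round, worth 0.54 × 48.684 = 26.28936 now. The studio offers 26.28936 and keeps 60 − 26.28936 = 33.71064.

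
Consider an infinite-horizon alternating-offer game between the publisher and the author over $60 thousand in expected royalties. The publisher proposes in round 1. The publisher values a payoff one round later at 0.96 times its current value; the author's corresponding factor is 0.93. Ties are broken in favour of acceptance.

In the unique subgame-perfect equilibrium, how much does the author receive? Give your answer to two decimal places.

20.82

Let x be the publisher's share when the publisher proposes and y be the author's share when the author proposes.
The author accepts iff offered ≥ 0.93·y, so x = 60 − 0.93y. Symmetrically y = 60 − 0.96x.
Substituting: x = 60 − 0.93(60 − 0.96x), giving x(1 − 0.96·0.93) = 60(1 − 0.93).
So x = 60 × 0.07 / 0.1072 ≈ 39.1791, and the author receives 60 − x ≈ 20.8209.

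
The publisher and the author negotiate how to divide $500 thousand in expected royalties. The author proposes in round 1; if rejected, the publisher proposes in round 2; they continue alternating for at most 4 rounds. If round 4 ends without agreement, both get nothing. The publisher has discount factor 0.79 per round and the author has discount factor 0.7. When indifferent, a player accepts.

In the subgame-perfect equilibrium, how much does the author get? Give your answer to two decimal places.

By backward induction:
Round 4 (the publisher proposes): the author will accept anything ≥ 0, so the publisher offers 0 and keeps 500.
Round 3 (the author proposes): the publisher can get 500 next round, worth 0.79 × 500 = 395 now, so the author offers 395, keeping 105.
Round 2 (the publisher proposes): the author can get 105 next round, worth 0.7 × 105 = 73.5 now. The publisher offers 73.5 and keeps 500 − 73.5 = 426.5.
Round 1 (the author proposes): the publisher can get 426.5 next round, worth 0.79 × 426.5 = 336.935 now; the author offers that and keeps 163.065.

163.07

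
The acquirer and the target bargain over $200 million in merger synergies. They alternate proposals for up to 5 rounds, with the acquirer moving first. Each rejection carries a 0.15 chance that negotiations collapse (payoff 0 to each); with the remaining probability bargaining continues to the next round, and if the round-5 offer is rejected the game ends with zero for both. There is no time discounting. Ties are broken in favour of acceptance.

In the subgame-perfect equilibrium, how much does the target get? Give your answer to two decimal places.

43.92

Round 5 (the acquirer proposes): the target will accept anything ≥ 0, so the acquirer offers 0 and keeps 200.
Round 4 (the target proposes): rejecting gives the acquirer an expected 0.85 × 200 = 170, so the target offers 170, keeping 30.
Round 3 (the acquirer proposes): rejecting gives the target an expected 0.85 × 30 = 25.5; the acquirer offers that and keeps 174.5.
Round 2 (the target proposes): rejecting gives the acquirer an expected 0.85 × 174.5 = 148.325; the target offers that and keeps 51.675.
Round 1 (the acquirer proposes): rejecting gives the target an expected 0.85 × 51.675 = 43.92375; the acquirer offers that and keeps 156.07625.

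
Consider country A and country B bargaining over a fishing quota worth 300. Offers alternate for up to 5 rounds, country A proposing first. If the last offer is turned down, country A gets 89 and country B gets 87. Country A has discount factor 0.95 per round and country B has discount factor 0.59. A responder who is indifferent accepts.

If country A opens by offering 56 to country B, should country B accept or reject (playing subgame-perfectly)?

Accept

Work out country B's continuation value if the offer is rejected.
Round 5 (country A proposes): country B gets 87 if talks fail, so country A offers 87 and keeps 213.
Round 4 (country B proposes): country A can get 213 next round, worth 0.95 × 213 = 202.35 now, so country B offers 202.35, keeping 97.65.
Round 3 (country A proposes): country B can get 97.65 next round, worth 0.59 × 97.65 = 57.6135 now; country A offers that and keeps 242.3865.
Round 2 (country B proposes): country A can get 242.3865 next round, worth 0.95 × 242.3865 = 230.267175 now. Country B offers 230.267175 and keeps 300 − 230.267175 = 69.732825.
So by rejecting in round 1, country B gets 69.732825 next round, worth 0.59 × 69.732825 = 41.14236675 now.
Offer 56 ≥ 41.14236675, so country B accepts.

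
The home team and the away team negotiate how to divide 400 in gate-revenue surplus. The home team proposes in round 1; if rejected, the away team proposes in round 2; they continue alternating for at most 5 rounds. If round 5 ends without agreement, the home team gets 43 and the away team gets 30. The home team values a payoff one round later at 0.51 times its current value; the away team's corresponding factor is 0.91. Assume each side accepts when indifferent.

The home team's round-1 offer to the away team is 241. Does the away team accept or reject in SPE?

Reject

Work out the away team's continuation value if the offer is rejected.
Round 5 (the home team proposes): the away team gets 30 if talks fail, so the home team offers 30 and keeps 370.
Round 4 (the away team proposes): the home team can get 370 next round, worth 0.51 × 370 = 188.7 now. The away team offers 188.7 and keeps 400 − 188.7 = 211.3.
Round 3 (the home team proposes): the away team can get 211.3 next round, worth 0.91 × 211.3 = 192.283 now; the home team offers that and keeps 207.717.
Round 2 (the away team proposes): the home team can get 207.717 next round, worth 0.51 × 207.717 = 105.93567 now, so the away team offers 105.93567, keeping 294.06433.
So by rejecting in round 1, the away team gets 294.06433 next round, worth 0.91 × 294.06433 = 267.5985403 now.
Offer 241 < 267.5985403, so the away team rejects.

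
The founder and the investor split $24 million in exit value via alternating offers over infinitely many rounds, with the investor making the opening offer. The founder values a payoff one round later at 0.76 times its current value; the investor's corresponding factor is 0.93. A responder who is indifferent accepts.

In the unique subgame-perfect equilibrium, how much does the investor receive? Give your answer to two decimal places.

19.65

Let x be the investor's share when the investor proposes and y be the founder's share when the founder proposes.
The founder accepts iff offered ≥ 0.76·y, so x = 24 − 0.76y. Symmetrically y = 24 − 0.93x.
Substituting: x = 24 − 0.76(24 − 0.93x), giving x(1 − 0.93·0.76) = 24(1 − 0.76).
So x = 24 × 0.24 / 0.2932 ≈ 19.6453, and the founder receives 24 − x ≈ 4.3547.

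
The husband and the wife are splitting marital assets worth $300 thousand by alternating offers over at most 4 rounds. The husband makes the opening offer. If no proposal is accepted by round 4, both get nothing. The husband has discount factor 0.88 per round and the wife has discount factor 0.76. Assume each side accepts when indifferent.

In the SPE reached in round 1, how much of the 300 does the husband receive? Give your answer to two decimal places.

120.15

Round 4 (the wife proposes): rejection yields 0 for the husband; the wife offers 0 and keeps 300.
Round 3 (the husband proposes): the wife can get 300 next round, worth 0.76 × 300 = 228 now; the husband offers that and keeps 72.
Round 2 (the wife proposes): the husband can get 72 next round, worth 0.88 × 72 = 63.36 now. The wife offers 63.36 and keeps 300 − 63.36 = 236.64.
Round 1 (the husband proposes): the wife can get 236.64 next round, worth 0.76 × 236.64 = 179.8464 now. The husband offers 179.8464 and keeps 300 − 179.8464 = 120.1536.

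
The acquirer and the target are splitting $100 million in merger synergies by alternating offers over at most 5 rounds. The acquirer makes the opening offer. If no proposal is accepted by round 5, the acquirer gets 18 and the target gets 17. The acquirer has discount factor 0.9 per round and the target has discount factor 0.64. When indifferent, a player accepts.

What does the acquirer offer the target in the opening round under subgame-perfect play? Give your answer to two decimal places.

15.73

Round 5 (the acquirer proposes): the target gets 17 if talks fail, so the acquirer offers 17 and keeps 83.
Round 4 (the target proposes): the acquirer can get 83 next round, worth 0.9 × 83 = 74.7 now; the target offers that and keeps 25.3.
Round 3 (the acquirer proposes): the target can get 25.3 next round, worth 0.64 × 25.3 = 16.192 now, so the acquirer offers 16.192, keeping 83.808.
Round 2 (the target proposes): the acquirer can get 83.808 next round, worth 0.9 × 83.808 = 75.4272 now. The target offers 75.4272 and keeps 100 − 75.4272 = 24.5728.
Round 1 (the acquirer proposes): the target can get 24.5728 next round, worth 0.64 × 24.5728 = 15.726592 now; the acquirer offers that and keeps 84.273408.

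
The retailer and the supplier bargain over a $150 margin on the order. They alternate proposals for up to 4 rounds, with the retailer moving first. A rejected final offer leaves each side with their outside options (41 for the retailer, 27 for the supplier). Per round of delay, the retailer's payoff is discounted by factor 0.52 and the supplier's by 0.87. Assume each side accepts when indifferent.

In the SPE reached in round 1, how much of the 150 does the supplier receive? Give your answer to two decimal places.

105.54

Round 4 (the supplier proposes): the retailer gets 41 if talks fail, so the supplier offers 41 and keeps 109.
Round 3 (the retailer proposes): the supplier can get 109 next round, worth 0.87 × 109 = 94.83 now, so the retailer offers 94.83, keeping 55.17.
Round 2 (the supplier proposes): the retailer can get 55.17 next round, worth 0.52 × 55.17 = 28.6884 now; the supplier offers that and keeps 121.3116.
Round 1 (the retailer proposes): the supplier can get 121.3116 next round, worth 0.87 × 121.3116 = 105.541092 now. The retailer offers 105.541092 and keeps 150 − 105.541092 = 44.458908.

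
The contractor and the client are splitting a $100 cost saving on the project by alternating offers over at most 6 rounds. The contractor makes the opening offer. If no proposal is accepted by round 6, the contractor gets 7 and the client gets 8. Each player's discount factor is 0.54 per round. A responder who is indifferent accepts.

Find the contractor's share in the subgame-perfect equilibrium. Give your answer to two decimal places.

Round 6 (the client proposes): the contractor gets 7 if talks fail, so the client offers 7 and keeps 93.
Round 5 (the contractor proposes): the client can get 93 next round, worth 0.54 × 93 = 50.22 now, so the contractor offers 50.22, keeping 49.78.
Round 4 (the client proposes): the contractor can get 49.78 next round, worth 0.54 × 49.78 = 26.8812 now, so the client offers 26.8812, keeping 73.1188.
Round 3 (the contractor proposes): the client can get 73.1188 next round, worth 0.54 × 73.1188 = 39.484152 now; the contractor offers that and keeps 60.515848.
Round 2 (the client proposes): the contractor can get 60.515848 next round, worth 0.54 × 60.515848 = 32.67855792 now, so the client offers 32.67855792, keeping 67.32144208.
Round 1 (the contractor proposes): the client can get 67.32144208 next round, worth 0.54 × 67.32144208 = 36.3535787232 now, so the contractor offers 36.3535787232, keeping 63.6464212768.

63.65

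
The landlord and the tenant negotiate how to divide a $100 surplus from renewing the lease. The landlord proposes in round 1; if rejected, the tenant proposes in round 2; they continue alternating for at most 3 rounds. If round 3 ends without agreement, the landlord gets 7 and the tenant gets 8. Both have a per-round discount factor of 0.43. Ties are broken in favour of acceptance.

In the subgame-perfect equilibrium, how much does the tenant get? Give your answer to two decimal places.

Round 3 (the landlord proposes): the tenant gets 8 if talks fail, so the landlord offers 8 and keeps 92.
Round 2 (the tenant proposes): the landlord can get 92 next round, worth 0.43 × 92 = 39.56 now; the tenant offers that and keeps 60.44.
Round 1 (the landlord proposes): the tenant can get 60.44 next round, worth 0.43 × 60.44 = 25.9892 now; the landlord offers that and keeps 74.0108.

25.99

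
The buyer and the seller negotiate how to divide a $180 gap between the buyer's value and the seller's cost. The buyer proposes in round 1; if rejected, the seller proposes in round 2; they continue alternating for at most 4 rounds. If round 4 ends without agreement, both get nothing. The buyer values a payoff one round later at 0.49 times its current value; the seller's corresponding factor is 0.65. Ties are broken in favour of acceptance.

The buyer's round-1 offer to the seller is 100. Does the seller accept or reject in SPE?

Accept

Round 4 (the seller proposes): the buyer will accept anything ≥ 0, so the seller offers 0 and keeps 180.
Round 3 (the buyer proposes): the seller can get 180 next round, worth 0.65 × 180 = 117 now. The buyer offers 117 and keeps 180 − 117 = 63.
Round 2 (the seller proposes): the buyer can get 63 next round, worth 0.49 × 63 = 30.87 now. The seller offers 30.87 and keeps 180 − 30.87 = 149.13.
So by rejecting in round 1, the seller gets 149.13 next round, worth 0.65 × 149.13 = 96.9345 now.
Offer 100 ≥ 96.9345, so the seller accepts.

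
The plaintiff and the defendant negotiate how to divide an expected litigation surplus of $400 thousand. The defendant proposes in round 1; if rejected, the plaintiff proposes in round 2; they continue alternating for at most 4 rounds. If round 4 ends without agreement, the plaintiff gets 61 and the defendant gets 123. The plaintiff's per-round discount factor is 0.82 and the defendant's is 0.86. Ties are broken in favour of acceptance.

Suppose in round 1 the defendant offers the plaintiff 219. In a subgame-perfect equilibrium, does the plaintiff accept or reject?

Round 4 (the plaintiff proposes): the defendant gets 123 if talks fail, so the plaintiff offers 123 and keeps 277.
Round 3 (the defendant proposes): the plaintiff can get 277 next round, worth 0.82 × 277 = 227.14 now. The defendant offers 227.14 and keeps 400 − 227.14 = 172.86.
Round 2 (the plaintiff proposes): the defendant can get 172.86 next round, worth 0.86 × 172.86 = 148.6596 now. The plaintiff offers 148.6596 and keeps 400 − 148.6596 = 251.3404.
So by rejecting in round 1, the plaintiff gets 251.3404 next round, worth 0.82 × 251.3404 = 206.099128 now.
Offer 219 ≥ 206.099128, so the plaintiff accepts.

Accept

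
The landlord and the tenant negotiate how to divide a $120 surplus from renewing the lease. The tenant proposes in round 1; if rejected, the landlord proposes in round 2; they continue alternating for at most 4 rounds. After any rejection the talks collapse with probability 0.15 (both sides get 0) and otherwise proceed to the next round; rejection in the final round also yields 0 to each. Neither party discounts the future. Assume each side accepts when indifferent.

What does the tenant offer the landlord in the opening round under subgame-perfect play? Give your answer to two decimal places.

Round 4 (the landlord proposes): rejection yields 0 for the tenant; the landlord offers 0 and keeps 120.
Round 3 (the tenant proposes): rejecting gives the landlord an expected 0.85 × 120 = 102. The tenant offers 102 and keeps 120 − 102 = 18.
Round 2 (the landlord proposes): rejecting gives the tenant an expected 0.85 × 18 = 15.3; the landlord offers that and keeps 104.7.
Round 1 (the tenant proposes): rejecting gives the landlord an expected 0.85 × 104.7 = 88.995. The tenant offers 88.995 and keeps 120 − 88.995 = 31.005.

89.00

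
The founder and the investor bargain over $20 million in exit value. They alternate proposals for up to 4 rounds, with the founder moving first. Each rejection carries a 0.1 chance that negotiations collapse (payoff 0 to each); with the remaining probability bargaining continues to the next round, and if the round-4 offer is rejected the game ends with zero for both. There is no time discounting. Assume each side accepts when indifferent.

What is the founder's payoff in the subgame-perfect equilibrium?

3.62

Round 4 (the investor proposes): the founder will accept anything ≥ 0, so the investor offers 0 and keeps 20.
Round 3 (the founder proposes): rejecting gives the investor an expected 0.9 × 20 = 18, so the founder offers 18, keeping 2.
Round 2 (the investor proposes): rejecting gives the founder an expected 0.9 × 2 = 1.8. The investor offers 1.8 and keeps 20 − 1.8 = 18.2.
Round 1 (the founder proposes): rejecting gives the investor an expected 0.9 × 18.2 = 16.38; the founder offers that and keeps 3.62.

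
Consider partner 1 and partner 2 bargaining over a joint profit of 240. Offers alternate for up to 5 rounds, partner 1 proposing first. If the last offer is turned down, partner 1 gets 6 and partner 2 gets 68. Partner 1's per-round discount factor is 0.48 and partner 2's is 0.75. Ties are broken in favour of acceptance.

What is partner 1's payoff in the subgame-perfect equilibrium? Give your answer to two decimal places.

103.89

Round 5 (partner 1 proposes): partner 2 gets 68 if talks fail, so partner 1 offers 68 and keeps 172.
Round 4 (partner 2 proposes): partner 1 can get 172 next round, worth 0.48 × 172 = 82.56 now. Partner 2 offers 82.56 and keeps 240 − 82.56 = 157.44.
Round 3 (partner 1 proposes): partner 2 can get 157.44 next round, worth 0.75 × 157.44 = 118.08 now; partner 1 offers that and keeps 121.92.
Round 2 (partner 2 proposes): partner 1 can get 121.92 next round, worth 0.48 × 121.92 = 58.5216 now, so partner 2 offers 58.5216, keeping 181.4784.
Round 1 (partner 1 proposes): partner 2 can get 181.4784 next round, worth 0.75 × 181.4784 = 136.1088 now; partner 1 offers that and keeps 103.8912.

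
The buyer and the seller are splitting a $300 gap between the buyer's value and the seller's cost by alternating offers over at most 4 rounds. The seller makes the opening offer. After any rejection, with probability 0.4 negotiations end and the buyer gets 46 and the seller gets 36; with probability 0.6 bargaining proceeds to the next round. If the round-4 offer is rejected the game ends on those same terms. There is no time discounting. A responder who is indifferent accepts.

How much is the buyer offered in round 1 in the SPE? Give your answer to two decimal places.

145.41

Round 4 (the buyer proposes): the seller gets 36 if talks fail, so the buyer offers 36 and keeps 264.
Round 3 (the seller proposes): rejecting gives the buyer an expected 0.6 × 264 + 0.4 × 46 = 176.8; the seller offers that and keeps 123.2.
Round 2 (the buyer proposes): rejecting gives the seller an expected 0.6 × 123.2 + 0.4 × 36 = 88.32. The buyer offers 88.32 and keeps 300 − 88.32 = 211.68.
Round 1 (the seller proposes): rejecting gives the buyer an expected 0.6 × 211.68 + 0.4 × 46 = 145.408; the seller offers that and keeps 154.592.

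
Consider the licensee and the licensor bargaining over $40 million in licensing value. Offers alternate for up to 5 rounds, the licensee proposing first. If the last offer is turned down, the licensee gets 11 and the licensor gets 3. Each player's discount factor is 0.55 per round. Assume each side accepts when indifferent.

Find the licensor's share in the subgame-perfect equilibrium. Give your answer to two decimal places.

13.17

Work backward from the last round.
Round 5 (the licensee proposes): the licensor gets 3 if talks fail, so the licensee offers 3 and keeps 37.
Round 4 (the licensor proposes): the licensee can get 37 next round, worth 0.55 × 37 = 20.35 now. The licensor offers 20.35 and keeps 40 − 20.35 = 19.65.
Round 3 (the licensee proposes): the licensor can get 19.65 next round, worth 0.55 × 19.65 = 10.8075 now, so the licensee offers 10.8075, keeping 29.1925.
Round 2 (the licensor proposes): the licensee can get 29.1925 next round, worth 0.55 × 29.1925 = 16.055875 now. The licensor offers 16.055875 and keeps 40 − 16.055875 = 23.944125.
Round 1 (the licensee proposes): the licensor can get 23.944125 next round, worth 0.55 × 23.944125 = 13.16926875 now, so the licensee offers 13.16926875, keeping 26.83073125.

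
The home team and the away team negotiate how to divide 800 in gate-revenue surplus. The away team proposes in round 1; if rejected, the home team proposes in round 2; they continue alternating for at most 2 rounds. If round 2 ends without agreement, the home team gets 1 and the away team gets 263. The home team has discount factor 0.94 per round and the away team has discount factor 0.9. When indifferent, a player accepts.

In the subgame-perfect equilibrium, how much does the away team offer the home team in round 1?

504.78

Round 2 (the home team proposes): the away team gets 263 if talks fail, so the home team offers 263 and keeps 537.
Round 1 (the away team proposes): the home team can get 537 next round, worth 0.94 × 537 = 504.78 now. The away team offers 504.78 and keeps 800 − 504.78 = 295.22.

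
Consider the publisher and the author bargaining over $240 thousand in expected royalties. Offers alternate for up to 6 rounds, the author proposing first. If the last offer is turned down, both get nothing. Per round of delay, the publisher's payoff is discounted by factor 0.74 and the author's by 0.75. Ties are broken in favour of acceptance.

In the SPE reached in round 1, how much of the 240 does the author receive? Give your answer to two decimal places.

Work backward from the last round.
Round 6 (the publisher proposes): the author will accept anything ≥ 0, so the publisher offers 0 and keeps 240.
Round 5 (the author proposes): the publisher can get 240 next round, worth 0.74 × 240 = 177.6 now. The author offers 177.6 and keeps 240 − 177.6 = 62.4.
Round 4 (the publisher proposes): the author can get 62.4 next round, worth 0.75 × 62.4 = 46.8 now. The publisher offers 46.8 and keeps 240 − 46.8 = 193.2.
Round 3 (the author proposes): the publisher can get 193.2 next round, worth 0.74 × 193.2 = 142.968 now; the author offers that and keeps 97.032.
Round 2 (the publisher proposes): the author can get 97.032 next round, worth 0.75 × 97.032 = 72.774 now. The publisher offers 72.774 and keeps 240 − 72.774 = 167.226.
Round 1 (the author proposes): the publisher can get 167.226 next round, worth 0.74 × 167.226 = 123.74724 now. The author offers 123.74724 and keeps 240 − 123.74724 = 116.25276.

116.25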